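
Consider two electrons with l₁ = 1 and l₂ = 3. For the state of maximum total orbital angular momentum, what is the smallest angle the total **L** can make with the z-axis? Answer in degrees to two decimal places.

L runs from |1 − 3| = 2 to 1 + 3 = 4.
Allowed values: L = 2, 3, 4.
The maximum is L = 4, with |L_tot| = ℏ√(4·5) = 2√5 ℏ.
The minimum angle with z is arccos(4/√20) ≈ 26.57°.

θ_min ≈ 26.57°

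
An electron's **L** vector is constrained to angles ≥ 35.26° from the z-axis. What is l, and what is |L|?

At minimum angle, m_l = l, so cos θ = l/√(l(l+1)); cos²θ = l/(l+1) = 0.6667.
Thus l = 0.6667/(1 − 0.6667) ≈ 2.
Then |L| = ℏ√(2·3) = √6 ℏ.

l = 2, |L| = √6 ℏ ≈ 2.449ℏ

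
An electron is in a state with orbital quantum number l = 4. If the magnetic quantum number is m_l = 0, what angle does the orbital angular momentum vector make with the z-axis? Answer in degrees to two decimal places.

|L|² = l(l+1)ℏ² = 20ℏ², so |L| = 2√5 ℏ.
L_z = m_l ℏ = 0ℏ.
cos θ = L_z/|L| = 0/√20, so θ ≈ 90.00°.

θ ≈ 90.00°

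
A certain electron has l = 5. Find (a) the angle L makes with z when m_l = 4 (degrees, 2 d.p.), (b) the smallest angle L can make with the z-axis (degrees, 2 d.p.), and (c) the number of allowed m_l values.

For m_l = 4: cos θ = 4/√30, θ ≈ 43.09°.
cos θ_min = 5/√30, so θ_min ≈ 24.09°.
There are 2l+1 = 11 values of m_l.

θ(m_l=4) ≈ 43.09°; θ_min ≈ 24.09°; 11 values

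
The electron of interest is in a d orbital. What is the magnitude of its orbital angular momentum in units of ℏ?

A d state has l = 2.
|L| = ℏ√(l(l+1)) = ℏ√(2·3) = √6 ℏ

|L| = √6 ℏ ≈ 2.449ℏ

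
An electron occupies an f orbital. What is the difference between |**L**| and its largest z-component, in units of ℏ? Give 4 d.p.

The letter f corresponds to l = 3.
|L| = 2√3 ℏ ≈ 3.4641ℏ, while L_z,max = lℏ = 3ℏ.
The difference is (2√3 − 3)ℏ ≈ 0.4641ℏ.

|L| − L_z,max ≈ 0.4641ℏ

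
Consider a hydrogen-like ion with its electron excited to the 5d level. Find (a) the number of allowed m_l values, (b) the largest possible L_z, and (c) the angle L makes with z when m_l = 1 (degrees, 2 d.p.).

5 values; L_z,max = 2ℏ; θ(m_l=1) ≈ 65.91°

The 5d level has l = 2.
There are 2l+1 = 5 values of m_l.
L_z,max = lℏ = 2ℏ.
For m_l = 1: cos θ = 1/√6, θ ≈ 65.91°.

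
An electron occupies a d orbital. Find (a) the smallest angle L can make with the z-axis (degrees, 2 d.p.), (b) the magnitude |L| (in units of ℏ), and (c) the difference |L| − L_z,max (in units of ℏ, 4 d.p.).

θ_min ≈ 35.26°; |L| = √6 ℏ ≈ 2.449ℏ; |L|−L_z,max ≈ 0.4495ℏ

For a d orbital, l = 2.
cos θ_min = 2/√6, so θ_min ≈ 35.26°.
|L| = ℏ√(2·3) = √6 ℏ ≈ 2.449ℏ.
|L| − L_z,max = (√6 − 2)ℏ ≈ 0.4495ℏ.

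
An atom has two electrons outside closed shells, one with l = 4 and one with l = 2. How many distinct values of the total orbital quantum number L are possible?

By the triangle rule, |l₁ − l₂| ≤ L ≤ l₁ + l₂.
So L can be 2, 3, 4, 5, 6.
That is 5 values.

5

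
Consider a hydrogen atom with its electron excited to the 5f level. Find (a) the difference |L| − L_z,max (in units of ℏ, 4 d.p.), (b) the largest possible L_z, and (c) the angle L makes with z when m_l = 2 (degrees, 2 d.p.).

The 5f level has l = 3.
|L| − L_z,max = (2√3 − 3)ℏ ≈ 0.4641ℏ.
L_z,max = lℏ = 3ℏ.
For m_l = 2: cos θ = 2/√12, θ ≈ 54.74°.

|L|−L_z,max ≈ 0.4641ℏ; L_z,max = 3ℏ; θ(m_l=2) ≈ 54.74°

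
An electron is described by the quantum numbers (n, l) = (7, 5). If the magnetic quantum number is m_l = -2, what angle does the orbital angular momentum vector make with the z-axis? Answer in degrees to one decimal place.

θ ≈ 111.4°

|L| = √(l(l+1)) ℏ = √30 ℏ.
L_z = m_l ℏ = −2ℏ.
cos θ = L_z/|L| = -2/√30, so θ ≈ 111.4°.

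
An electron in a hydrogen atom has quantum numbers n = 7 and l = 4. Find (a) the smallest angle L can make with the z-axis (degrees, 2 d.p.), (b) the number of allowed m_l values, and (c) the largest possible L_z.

cos θ_min = 4/√20, so θ_min ≈ 26.57°.
There are 2l+1 = 9 values of m_l.
L_z,max = lℏ = 4ℏ.

θ_min ≈ 26.57°; 9 values; L_z,max = 4ℏ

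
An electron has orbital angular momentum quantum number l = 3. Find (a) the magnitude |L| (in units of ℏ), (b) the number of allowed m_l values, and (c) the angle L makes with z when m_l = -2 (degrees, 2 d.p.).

|L| = 2√3 ℏ ≈ 3.464ℏ; 7 values; θ(m_l=-2) ≈ 125.26°

|L| = ℏ√(3·4) = 2√3 ℏ ≈ 3.464ℏ.
There are 2l+1 = 7 values of m_l.
For m_l = -2: cos θ = -2/√12, θ ≈ 125.26°.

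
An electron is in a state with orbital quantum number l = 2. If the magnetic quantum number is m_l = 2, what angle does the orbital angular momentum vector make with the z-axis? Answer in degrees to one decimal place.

θ ≈ 35.3°

|L|² = l(l+1)ℏ² = 6ℏ², so |L| = √6 ℏ.
L_z = m_l ℏ = 2ℏ.
cos θ = L_z/|L| = 2/√6, so θ ≈ 35.3°.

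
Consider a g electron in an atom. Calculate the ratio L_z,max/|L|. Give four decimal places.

L_z,max/|L| = 0.8944

A g state has l = 4.
|L| = 2√5 ℏ ≈ 4.4721ℏ, while L_z,max = lℏ = 4ℏ.
L_z,max/|L| = 4/√20 = 0.8944.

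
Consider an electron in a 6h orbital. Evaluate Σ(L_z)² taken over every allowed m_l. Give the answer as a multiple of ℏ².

The 6h subshell has l = 5.
The allowed m_l values are -5, -4, -3, -2, -1, 0, 1, 2, 3, 4, 5.
Summing m² from −5 to 5: Σ m_l² = 110.

Σ(L_z)² = 110 ℏ²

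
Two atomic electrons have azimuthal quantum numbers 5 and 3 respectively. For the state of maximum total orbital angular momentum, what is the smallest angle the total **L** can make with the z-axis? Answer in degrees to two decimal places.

θ_min ≈ 19.47°

L runs from |5 − 3| = 2 to 5 + 3 = 8.
Allowed values: L = 2, 3, 4, 5, 6, 7, 8.
The maximum is L = 8, with |L_tot| = ℏ√(8·9) = 6√2 ℏ.
The minimum angle with z is arccos(8/√72) ≈ 19.47°.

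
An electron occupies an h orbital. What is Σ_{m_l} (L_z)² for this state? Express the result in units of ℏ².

Σ(L_z)² = 110 ℏ²

The letter h corresponds to l = 5.
The allowed m_l values are -5, -4, -3, -2, -1, 0, 1, 2, 3, 4, 5.
Summing m² from −5 to 5: Σ m_l² = 110.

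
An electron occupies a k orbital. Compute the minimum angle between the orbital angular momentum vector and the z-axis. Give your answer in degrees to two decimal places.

For a k orbital, l = 7.
|L| = ℏ√(l(l+1)) = 2√14 ℏ.
The smallest angle corresponds to the largest L_z, i.e. m_l = l = 7, giving L_z = 7ℏ.
cos θ_min = 7/√56, so θ_min ≈ 20.70°.

θ_min ≈ 20.70°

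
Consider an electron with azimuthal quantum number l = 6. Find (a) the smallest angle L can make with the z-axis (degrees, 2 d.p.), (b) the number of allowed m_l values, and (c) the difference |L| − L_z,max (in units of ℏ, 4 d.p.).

θ_min ≈ 22.21°; 13 values; |L|−L_z,max ≈ 0.4807ℏ

cos θ_min = 6/√42, so θ_min ≈ 22.21°.
There are 2l+1 = 13 values of m_l.
|L| − L_z,max = (√42 − 6)ℏ ≈ 0.4807ℏ.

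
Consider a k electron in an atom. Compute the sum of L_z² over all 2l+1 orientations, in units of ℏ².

Σ(L_z)² = 280 ℏ²

For a k orbital, l = 7.
m_l ∈ {-7, -6, -5, -4, -3, -2, -1, 0, 1, 2, 3, 4, 5, 6, 7}.
Σ m_l² = l(l+1)(2l+1)/3 = 7·8·15/3 = 280.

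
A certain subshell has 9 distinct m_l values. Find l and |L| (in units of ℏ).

l = 4, |L| = 2√5 ℏ ≈ 4.472ℏ

Since there are 2l+1 = 9 values of m_l, l = 4.
Then |L| = √(l(l+1)) ℏ = 2√5 ℏ.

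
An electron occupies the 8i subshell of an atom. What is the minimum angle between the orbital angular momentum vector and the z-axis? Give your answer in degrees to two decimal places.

8i means n = 8, l = 6.
|L|² = l(l+1)ℏ² = 42ℏ², so |L| = √42 ℏ.
The smallest angle corresponds to the largest L_z, i.e. m_l = l = 6, giving L_z = 6ℏ.
cos θ_min = 6/√42, so θ_min ≈ 22.21°.

θ_min ≈ 22.21°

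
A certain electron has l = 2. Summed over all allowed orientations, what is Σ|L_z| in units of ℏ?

Σ|L_z| = 6 ℏ

The allowed m_l values are -2, -1, 0, 1, 2.
Σ|m_l| = 2(1+2+…+2) = 6.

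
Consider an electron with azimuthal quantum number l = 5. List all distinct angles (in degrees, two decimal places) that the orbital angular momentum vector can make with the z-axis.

|L|² = l(l+1)ℏ² = 30ℏ², so |L| = √30 ℏ.
cos θ = m_l/√30 for each m_l ∈ {-5, -4, -3, -2, -1, 0, 1, 2, 3, 4, 5}.

θ ∈ {24.09°, 43.09°, 56.79°, 68.58°, 79.48°, 90.00°, 100.52°, 111.42°, 123.21°, 136.91°, 155.91°}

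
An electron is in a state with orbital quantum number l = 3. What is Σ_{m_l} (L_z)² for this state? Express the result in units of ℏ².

Σ(L_z)² = 28 ℏ²

m_l ∈ {-3, -2, -1, 0, 1, 2, 3}.
Summing m² from −3 to 3: Σ m_l² = 28.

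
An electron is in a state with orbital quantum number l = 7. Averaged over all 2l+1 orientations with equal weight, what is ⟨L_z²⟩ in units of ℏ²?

⟨L_z²⟩ = 18.67 ℏ²

m_l runs from −7 to 7, i.e. {-7, -6, -5, -4, -3, -2, -1, 0, 1, 2, 3, 4, 5, 6, 7}.
Average of L_z² over 15 states: 280/15 ℏ² = 18.67 ℏ².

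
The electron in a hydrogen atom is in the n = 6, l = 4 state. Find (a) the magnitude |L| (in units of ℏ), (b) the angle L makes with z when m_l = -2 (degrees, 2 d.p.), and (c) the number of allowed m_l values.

|L| = 2√5 ℏ ≈ 4.472ℏ; θ(m_l=-2) ≈ 116.57°; 9 values

|L| = ℏ√(4·5) = 2√5 ℏ ≈ 4.472ℏ.
For m_l = -2: cos θ = -2/√20, θ ≈ 116.57°.
There are 2l+1 = 9 values of m_l.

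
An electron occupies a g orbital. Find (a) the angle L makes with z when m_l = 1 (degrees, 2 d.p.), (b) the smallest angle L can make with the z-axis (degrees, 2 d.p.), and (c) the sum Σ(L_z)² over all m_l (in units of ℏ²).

A g state has l = 4.
For m_l = 1: cos θ = 1/√20, θ ≈ 77.08°.
cos θ_min = 4/√20, so θ_min ≈ 26.57°.
Σ m_l² = 60, so Σ(L_z)² = 60 ℏ².

θ(m_l=1) ≈ 77.08°; θ_min ≈ 26.57°; Σ(L_z)² = 60 ℏ²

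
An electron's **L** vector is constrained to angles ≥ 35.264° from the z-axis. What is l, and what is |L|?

l = 2, |L| = √6 ℏ ≈ 2.449ℏ

cos θ_min = l/√(l(l+1)) = √(l/(l+1)), so l/(l+1) = cos²(35.264°) = 0.6667.
Thus l = 0.6667/(1 − 0.6667) ≈ 2.
Then |L| = ℏ√(2·3) = √6 ℏ.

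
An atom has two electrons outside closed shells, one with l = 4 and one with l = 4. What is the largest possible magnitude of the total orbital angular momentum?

Angular momentum addition gives L = |l₁ − l₂|, …, l₁ + l₂.
So L can be 0, 1, 2, 3, 4, 5, 6, 7, 8.
The largest magnitude corresponds to L = 8: |L_tot| = ℏ√(8·9) = 6√2 ℏ.

|L_tot|_max = 6√2 ℏ ≈ 8.485ℏ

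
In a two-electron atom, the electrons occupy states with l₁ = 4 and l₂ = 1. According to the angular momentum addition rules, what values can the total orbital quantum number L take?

L = 3, 4, 5

Angular momentum addition gives L = |l₁ − l₂|, …, l₁ + l₂.
Allowed values: L = 3, 4, 5.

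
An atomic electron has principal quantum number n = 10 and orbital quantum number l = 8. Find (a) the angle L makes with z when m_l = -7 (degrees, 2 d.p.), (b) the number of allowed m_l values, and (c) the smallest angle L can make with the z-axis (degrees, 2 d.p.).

For m_l = -7: cos θ = -7/√72, θ ≈ 145.58°.
There are 2l+1 = 17 values of m_l.
cos θ_min = 8/√72, so θ_min ≈ 19.47°.

θ(m_l=-7) ≈ 145.58°; 17 values; θ_min ≈ 19.47°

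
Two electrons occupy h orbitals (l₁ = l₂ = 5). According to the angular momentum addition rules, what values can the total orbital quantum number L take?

L = 0, 1, 2, 3, 4, 5, 6, 7, 8, 9, 10

By the triangle rule, |l₁ − l₂| ≤ L ≤ l₁ + l₂.
L ∈ {0, 1, 2, 3, 4, 5, 6, 7, 8, 9, 10}.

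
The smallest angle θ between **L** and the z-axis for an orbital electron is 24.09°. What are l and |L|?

cos θ_min = l/√(l(l+1)) = √(l/(l+1)), so l/(l+1) = cos²(24.09°) = 0.8334.
Solving: l = 5.
Then |L| = ℏ√(5·6) = √30 ℏ.

l = 5, |L| = √30 ℏ ≈ 5.477ℏ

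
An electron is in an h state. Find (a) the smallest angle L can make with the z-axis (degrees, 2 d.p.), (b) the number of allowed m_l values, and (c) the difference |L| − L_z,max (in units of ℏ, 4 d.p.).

An h state has l = 5.
cos θ_min = 5/√30, so θ_min ≈ 24.09°.
There are 2l+1 = 11 values of m_l.
|L| − L_z,max = (√30 − 5)ℏ ≈ 0.4772ℏ.

θ_min ≈ 24.09°; 11 values; |L|−L_z,max ≈ 0.4772ℏ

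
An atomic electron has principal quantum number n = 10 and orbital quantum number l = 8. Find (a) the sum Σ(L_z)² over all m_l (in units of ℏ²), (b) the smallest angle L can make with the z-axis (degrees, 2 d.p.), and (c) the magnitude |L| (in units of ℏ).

Σ m_l² = 408, so Σ(L_z)² = 408 ℏ².
cos θ_min = 8/√72, so θ_min ≈ 19.47°.
|L| = ℏ√(8·9) = 6√2 ℏ ≈ 8.485ℏ.

Σ(L_z)² = 408 ℏ²; θ_min ≈ 19.47°; |L| = 6√2 ℏ ≈ 8.485ℏ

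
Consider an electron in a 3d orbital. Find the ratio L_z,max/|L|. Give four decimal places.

L_z,max/|L| = 0.8165

For 3d, l = 2.
|L| = √6 ℏ ≈ 2.4495ℏ, while L_z,max = lℏ = 2ℏ.
L_z,max/|L| = 2/√6 = 0.8165.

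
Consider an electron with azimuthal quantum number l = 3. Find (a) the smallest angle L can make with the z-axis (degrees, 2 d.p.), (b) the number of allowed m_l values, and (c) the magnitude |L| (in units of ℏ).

cos θ_min = 3/√12, so θ_min ≈ 30.00°.
There are 2l+1 = 7 values of m_l.
|L| = ℏ√(3·4) = 2√3 ℏ ≈ 3.464ℏ.

θ_min ≈ 30.00°; 7 values; |L| = 2√3 ℏ ≈ 3.464ℏ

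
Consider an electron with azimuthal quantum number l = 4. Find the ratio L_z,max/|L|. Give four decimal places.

|L| = 2√5 ℏ ≈ 4.4721ℏ, while L_z,max = lℏ = 4ℏ.
L_z,max/|L| = 4/√20 = 0.8944.

L_z,max/|L| = 0.8944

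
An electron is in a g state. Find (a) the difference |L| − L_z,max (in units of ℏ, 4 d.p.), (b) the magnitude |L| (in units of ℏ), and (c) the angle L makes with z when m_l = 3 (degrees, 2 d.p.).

The letter g corresponds to l = 4.
|L| − L_z,max = (2√5 − 4)ℏ ≈ 0.4721ℏ.
|L| = ℏ√(4·5) = 2√5 ℏ ≈ 4.472ℏ.
For m_l = 3: cos θ = 3/√20, θ ≈ 47.87°.

|L|−L_z,max ≈ 0.4721ℏ; |L| = 2√5 ℏ ≈ 4.472ℏ; θ(m_l=3) ≈ 47.87°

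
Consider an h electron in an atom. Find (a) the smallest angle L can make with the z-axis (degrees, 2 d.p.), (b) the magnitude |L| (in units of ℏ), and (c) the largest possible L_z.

θ_min ≈ 24.09°; |L| = √30 ℏ ≈ 5.477ℏ; L_z,max = 5ℏ

The letter h corresponds to l = 5.
cos θ_min = 5/√30, so θ_min ≈ 24.09°.
|L| = ℏ√(5·6) = √30 ℏ ≈ 5.477ℏ.
L_z,max = lℏ = 5ℏ.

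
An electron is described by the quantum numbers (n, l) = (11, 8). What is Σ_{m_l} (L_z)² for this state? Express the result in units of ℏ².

Σ(L_z)² = 408 ℏ²

The allowed m_l values are -8, -7, -6, -5, -4, -3, -2, -1, 0, 1, 2, 3, 4, 5, 6, 7, 8.
Σ m_l² = l(l+1)(2l+1)/3 = 8·9·17/3 = 408.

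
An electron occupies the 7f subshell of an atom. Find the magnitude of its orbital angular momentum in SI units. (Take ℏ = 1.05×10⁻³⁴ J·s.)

The 7f subshell has l = 3.
|L| = ℏ√(l(l+1)) = ℏ√(3·4) = 2√3 ℏ
Numerically, |L| = 3.464 × (1.05×10⁻³⁴ J·s) = 3.64×10⁻³⁴ J·s.

|L| = 3.64×10⁻³⁴ J·s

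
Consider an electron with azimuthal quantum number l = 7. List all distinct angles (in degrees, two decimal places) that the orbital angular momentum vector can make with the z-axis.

θ ∈ {20.70°, 36.70°, 48.08°, 57.69°, 66.37°, 74.50°, 82.32°, 90.00°, 97.68°, 105.50°, 113.63°, 122.31°, 131.92°, 143.30°, 159.30°}

|L| = √(l(l+1)) ℏ = 2√14 ℏ.
cos θ = m_l/√56 for each m_l ∈ {-7, -6, -5, -4, -3, -2, -1, 0, 1, 2, 3, 4, 5, 6, 7}.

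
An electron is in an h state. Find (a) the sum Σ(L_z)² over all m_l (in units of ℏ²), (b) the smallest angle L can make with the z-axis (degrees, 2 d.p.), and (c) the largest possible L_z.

For an h orbital, l = 5.
Σ m_l² = 110, so Σ(L_z)² = 110 ℏ².
cos θ_min = 5/√30, so θ_min ≈ 24.09°.
L_z,max = lℏ = 5ℏ.

Σ(L_z)² = 110 ℏ²; θ_min ≈ 24.09°; L_z,max = 5ℏ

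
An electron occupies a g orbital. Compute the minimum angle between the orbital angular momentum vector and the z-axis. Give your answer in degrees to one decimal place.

θ_min ≈ 26.6°

For a g orbital, l = 4.
|L|² = l(l+1)ℏ² = 20ℏ², so |L| = 2√5 ℏ.
The smallest angle corresponds to the largest L_z, i.e. m_l = l = 4, giving L_z = 4ℏ.
cos θ_min = 4/√20, so θ_min ≈ 26.6°.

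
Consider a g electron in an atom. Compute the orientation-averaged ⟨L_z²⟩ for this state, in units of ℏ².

⟨L_z²⟩ = 6.667 ℏ²

G corresponds to l = 4.
m_l runs from −4 to 4, i.e. {-4, -3, -2, -1, 0, 1, 2, 3, 4}.
⟨L_z²⟩ = ℏ²·(Σ m_l²)/(2l+1) = ℏ²·60/9 = 6.667ℏ².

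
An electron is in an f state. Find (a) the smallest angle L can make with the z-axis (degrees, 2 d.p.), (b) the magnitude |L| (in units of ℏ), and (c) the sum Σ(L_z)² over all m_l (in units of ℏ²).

For an f orbital, l = 3.
cos θ_min = 3/√12, so θ_min ≈ 30.00°.
|L| = ℏ√(3·4) = 2√3 ℏ ≈ 3.464ℏ.
Σ m_l² = 28, so Σ(L_z)² = 28 ℏ².

θ_min ≈ 30.00°; |L| = 2√3 ℏ ≈ 3.464ℏ; Σ(L_z)² = 28 ℏ²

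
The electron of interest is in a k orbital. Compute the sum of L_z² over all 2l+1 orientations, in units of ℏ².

Σ(L_z)² = 280 ℏ²

K corresponds to l = 7.
The allowed m_l values are -7, -6, -5, -4, -3, -2, -1, 0, 1, 2, 3, 4, 5, 6, 7.
Σ m_l² = l(l+1)(2l+1)/3 = 7·8·15/3 = 280.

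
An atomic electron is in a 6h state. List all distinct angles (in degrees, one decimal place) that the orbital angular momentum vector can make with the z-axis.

θ ∈ {24.1°, 43.1°, 56.8°, 68.6°, 79.5°, 90.0°, 100.5°, 111.4°, 123.2°, 136.9°, 155.9°}

6h means n = 6, l = 5.
|L| = ℏ√(l(l+1)) = √30 ℏ.
cos θ = m_l/√30 for each m_l ∈ {-5, -4, -3, -2, -1, 0, 1, 2, 3, 4, 5}.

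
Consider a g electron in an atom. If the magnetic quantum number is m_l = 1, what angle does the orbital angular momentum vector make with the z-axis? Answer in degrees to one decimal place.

A g state has l = 4.
|L| = √(l(l+1)) ℏ = 2√5 ℏ.
L_z = m_l ℏ = 1ℏ.
cos θ = L_z/|L| = 1/√20, so θ ≈ 77.1°.

θ ≈ 77.1°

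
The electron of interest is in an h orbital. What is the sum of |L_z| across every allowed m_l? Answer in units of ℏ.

Σ|L_z| = 30 ℏ

The letter h corresponds to l = 5.
The allowed m_l values are -5, -4, -3, -2, -1, 0, 1, 2, 3, 4, 5.
Σ|m_l| = 2(1+2+…+5) = 30.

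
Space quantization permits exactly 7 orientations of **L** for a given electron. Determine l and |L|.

7 = 2l + 1, so l = (7−1)/2 = 3.
|L| = ℏ√(l(l+1)) = ℏ√(3·4) = 2√3 ℏ.

l = 3, |L| = 2√3 ℏ ≈ 3.464ℏ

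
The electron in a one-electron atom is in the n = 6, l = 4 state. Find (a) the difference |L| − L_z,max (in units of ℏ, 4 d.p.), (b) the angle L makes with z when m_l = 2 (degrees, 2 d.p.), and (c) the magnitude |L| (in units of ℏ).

|L| − L_z,max = (2√5 − 4)ℏ ≈ 0.4721ℏ.
For m_l = 2: cos θ = 2/√20, θ ≈ 63.43°.
|L| = ℏ√(4·5) = 2√5 ℏ ≈ 4.472ℏ.

|L|−L_z,max ≈ 0.4721ℏ; θ(m_l=2) ≈ 63.43°; |L| = 2√5 ℏ ≈ 4.472ℏ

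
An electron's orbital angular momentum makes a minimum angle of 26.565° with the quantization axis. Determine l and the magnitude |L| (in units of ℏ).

At minimum angle, m_l = l, so cos θ = l/√(l(l+1)); cos²θ = l/(l+1) = 0.8000.
l = cos²θ/sin²θ ≈ 4.
Then |L| = ℏ√(4·5) = 2√5 ℏ.

l = 4, |L| = 2√5 ℏ ≈ 4.472ℏ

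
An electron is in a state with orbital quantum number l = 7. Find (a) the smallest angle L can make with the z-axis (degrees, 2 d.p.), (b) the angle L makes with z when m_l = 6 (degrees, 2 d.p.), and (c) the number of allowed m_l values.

θ_min ≈ 20.70°; θ(m_l=6) ≈ 36.70°; 15 values

cos θ_min = 7/√56, so θ_min ≈ 20.70°.
For m_l = 6: cos θ = 6/√56, θ ≈ 36.70°.
There are 2l+1 = 15 values of m_l.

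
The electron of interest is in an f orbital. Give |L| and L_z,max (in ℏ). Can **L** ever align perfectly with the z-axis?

An f state has l = 3.
|L| = 2√3 ℏ ≈ 3.4641ℏ, while L_z,max = lℏ = 3ℏ.
Since |L| > L_z,max, the vector can never point exactly along z; the closest it comes is θ_min = arccos(3/√12) ≈ 30.0°.

No: L_z,max = 3ℏ < |L| = 2√3 ℏ ≈ 3.464ℏ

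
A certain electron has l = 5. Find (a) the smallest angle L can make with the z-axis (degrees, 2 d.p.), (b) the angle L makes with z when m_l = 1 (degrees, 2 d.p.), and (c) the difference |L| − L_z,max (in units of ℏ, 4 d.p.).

cos θ_min = 5/√30, so θ_min ≈ 24.09°.
For m_l = 1: cos θ = 1/√30, θ ≈ 79.48°.
|L| − L_z,max = (√30 − 5)ℏ ≈ 0.4772ℏ.

θ_min ≈ 24.09°; θ(m_l=1) ≈ 79.48°; |L|−L_z,max ≈ 0.4772ℏ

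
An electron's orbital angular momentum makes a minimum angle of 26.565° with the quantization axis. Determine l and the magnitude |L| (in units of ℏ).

l = 4, |L| = 2√5 ℏ ≈ 4.472ℏ

At minimum angle, m_l = l, so cos θ = l/√(l(l+1)); cos²θ = l/(l+1) = 0.8000.
l = cos²θ/sin²θ ≈ 4.
Then |L| = ℏ√(4·5) = 2√5 ℏ.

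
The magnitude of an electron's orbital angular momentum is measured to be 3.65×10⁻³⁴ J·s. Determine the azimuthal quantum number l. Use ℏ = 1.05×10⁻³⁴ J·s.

l = 3

Dividing by ℏ: |L|/ℏ ≈ 3.476.
Set l(l+1) = 12.08; the integer solution is l = 3.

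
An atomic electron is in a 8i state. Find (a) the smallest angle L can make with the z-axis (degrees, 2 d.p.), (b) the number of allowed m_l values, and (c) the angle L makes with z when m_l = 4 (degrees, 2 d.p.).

For 8i, l = 6.
cos θ_min = 6/√42, so θ_min ≈ 22.21°.
There are 2l+1 = 13 values of m_l.
For m_l = 4: cos θ = 4/√42, θ ≈ 51.89°.

θ_min ≈ 22.21°; 13 values; θ(m_l=4) ≈ 51.89°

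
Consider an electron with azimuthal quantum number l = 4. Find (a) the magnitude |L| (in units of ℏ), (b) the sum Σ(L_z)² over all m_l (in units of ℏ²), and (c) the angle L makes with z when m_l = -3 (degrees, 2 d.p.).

|L| = 2√5 ℏ ≈ 4.472ℏ; Σ(L_z)² = 60 ℏ²; θ(m_l=-3) ≈ 132.13°

|L| = ℏ√(4·5) = 2√5 ℏ ≈ 4.472ℏ.
Σ m_l² = 60, so Σ(L_z)² = 60 ℏ².
For m_l = -3: cos θ = -3/√20, θ ≈ 132.13°.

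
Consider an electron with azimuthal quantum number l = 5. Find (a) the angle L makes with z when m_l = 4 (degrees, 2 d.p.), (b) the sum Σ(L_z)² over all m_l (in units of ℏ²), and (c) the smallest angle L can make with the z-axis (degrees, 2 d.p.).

For m_l = 4: cos θ = 4/√30, θ ≈ 43.09°.
Σ m_l² = 110, so Σ(L_z)² = 110 ℏ².
cos θ_min = 5/√30, so θ_min ≈ 24.09°.

θ(m_l=4) ≈ 43.09°; Σ(L_z)² = 110 ℏ²; θ_min ≈ 24.09°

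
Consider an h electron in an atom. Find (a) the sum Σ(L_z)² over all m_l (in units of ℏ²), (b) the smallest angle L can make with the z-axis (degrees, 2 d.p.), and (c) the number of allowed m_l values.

For an h orbital, l = 5.
Σ m_l² = 110, so Σ(L_z)² = 110 ℏ².
cos θ_min = 5/√30, so θ_min ≈ 24.09°.
There are 2l+1 = 11 values of m_l.

Σ(L_z)² = 110 ℏ²; θ_min ≈ 24.09°; 11 values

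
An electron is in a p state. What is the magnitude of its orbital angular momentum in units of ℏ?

For a p orbital, l = 1.
|L| = ℏ√(l(l+1)) = ℏ√(1·2) = √2 ℏ

|L| = √2 ℏ ≈ 1.414ℏ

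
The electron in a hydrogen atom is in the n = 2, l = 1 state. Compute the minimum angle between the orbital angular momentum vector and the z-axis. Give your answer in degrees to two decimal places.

θ_min ≈ 45.00°

|L|² = l(l+1)ℏ² = 2ℏ², so |L| = √2 ℏ.
The smallest angle corresponds to the largest L_z, i.e. m_l = l = 1, giving L_z = 1ℏ.
cos θ_min = 1/√2, so θ_min ≈ 45.00°.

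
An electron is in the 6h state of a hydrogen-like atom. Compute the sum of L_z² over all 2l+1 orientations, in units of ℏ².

Σ(L_z)² = 110 ℏ²

6h means n = 6, l = 5.
The allowed m_l values are -5, -4, -3, -2, -1, 0, 1, 2, 3, 4, 5.
Σ m_l² = 2·(1 + 4 + 9 + 16 + 25) = 110.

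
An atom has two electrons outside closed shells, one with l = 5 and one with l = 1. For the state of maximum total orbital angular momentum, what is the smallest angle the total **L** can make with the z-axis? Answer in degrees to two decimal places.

The total orbital quantum number L ranges from |l₁ − l₂| to l₁ + l₂ in integer steps.
L ∈ {4, 5, 6}.
The maximum is L = 6, with |L_tot| = ℏ√(6·7) = √42 ℏ.
The minimum angle with z is arccos(6/√42) ≈ 22.21°.

θ_min ≈ 22.21°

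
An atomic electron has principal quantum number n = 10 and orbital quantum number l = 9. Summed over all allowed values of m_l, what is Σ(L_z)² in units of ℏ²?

Σ(L_z)² = 570 ℏ²

The allowed m_l values are -9, -8, -7, -6, -5, -4, -3, -2, -1, 0, 1, 2, 3, 4, 5, 6, 7, 8, 9.
Σ m_l² = l(l+1)(2l+1)/3 = 9·10·19/3 = 570.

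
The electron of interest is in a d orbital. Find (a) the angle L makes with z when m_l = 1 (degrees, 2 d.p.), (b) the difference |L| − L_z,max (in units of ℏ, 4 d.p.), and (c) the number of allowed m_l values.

θ(m_l=1) ≈ 65.91°; |L|−L_z,max ≈ 0.4495ℏ; 5 values

For a d orbital, l = 2.
For m_l = 1: cos θ = 1/√6, θ ≈ 65.91°.
|L| − L_z,max = (√6 − 2)ℏ ≈ 0.4495ℏ.
There are 2l+1 = 5 values of m_l.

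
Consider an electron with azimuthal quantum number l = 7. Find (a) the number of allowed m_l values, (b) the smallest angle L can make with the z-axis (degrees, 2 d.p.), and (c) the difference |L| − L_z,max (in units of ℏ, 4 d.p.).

15 values; θ_min ≈ 20.70°; |L|−L_z,max ≈ 0.4833ℏ

There are 2l+1 = 15 values of m_l.
cos θ_min = 7/√56, so θ_min ≈ 20.70°.
|L| − L_z,max = (2√14 − 7)ℏ ≈ 0.4833ℏ.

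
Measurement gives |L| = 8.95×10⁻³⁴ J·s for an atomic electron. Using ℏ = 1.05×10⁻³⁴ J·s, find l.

l = 8

Dividing by ℏ: |L|/ℏ ≈ 8.524.
l(l+1) ≈ 8.524² ≈ 72.66, so l = 8.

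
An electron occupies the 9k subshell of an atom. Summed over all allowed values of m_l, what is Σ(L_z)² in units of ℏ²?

The 9k subshell has l = 7.
m_l ∈ {-7, -6, -5, -4, -3, -2, -1, 0, 1, 2, 3, 4, 5, 6, 7}.
Summing m² from −7 to 7: Σ m_l² = 280.

Σ(L_z)² = 280 ℏ²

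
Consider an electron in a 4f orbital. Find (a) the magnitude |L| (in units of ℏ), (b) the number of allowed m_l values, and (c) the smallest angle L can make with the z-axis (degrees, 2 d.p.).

4f means n = 4, l = 3.
|L| = ℏ√(3·4) = 2√3 ℏ ≈ 3.464ℏ.
There are 2l+1 = 7 values of m_l.
cos θ_min = 3/√12, so θ_min ≈ 30.00°.

|L| = 2√3 ℏ ≈ 3.464ℏ; 7 values; θ_min ≈ 30.00°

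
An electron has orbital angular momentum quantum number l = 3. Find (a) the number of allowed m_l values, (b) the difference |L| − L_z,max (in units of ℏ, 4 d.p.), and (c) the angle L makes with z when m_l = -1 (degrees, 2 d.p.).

7 values; |L|−L_z,max ≈ 0.4641ℏ; θ(m_l=-1) ≈ 106.78°

There are 2l+1 = 7 values of m_l.
|L| − L_z,max = (2√3 − 3)ℏ ≈ 0.4641ℏ.
For m_l = -1: cos θ = -1/√12, θ ≈ 106.78°.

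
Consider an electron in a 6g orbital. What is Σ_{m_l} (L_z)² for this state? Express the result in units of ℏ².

For 6g, l = 4.
m_l runs from −4 to 4, i.e. {-4, -3, -2, -1, 0, 1, 2, 3, 4}.
Σ m_l² = 2·(1 + 4 + 9 + 16) = 60.

Σ(L_z)² = 60 ℏ²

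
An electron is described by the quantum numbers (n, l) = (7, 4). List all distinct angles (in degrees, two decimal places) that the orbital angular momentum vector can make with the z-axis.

|L| = ℏ√(l(l+1)) = 2√5 ℏ.
cos θ = m_l/√20 for each m_l ∈ {-4, -3, -2, -1, 0, 1, 2, 3, 4}.

θ ∈ {26.57°, 47.87°, 63.43°, 77.08°, 90.00°, 102.92°, 116.57°, 132.13°, 153.43°}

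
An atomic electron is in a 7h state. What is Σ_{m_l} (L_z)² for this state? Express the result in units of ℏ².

Σ(L_z)² = 110 ℏ²

The 7h subshell has l = 5.
The allowed m_l values are -5, -4, -3, -2, -1, 0, 1, 2, 3, 4, 5.
Σ m_l² = 2·(1 + 4 + 9 + 16 + 25) = 110.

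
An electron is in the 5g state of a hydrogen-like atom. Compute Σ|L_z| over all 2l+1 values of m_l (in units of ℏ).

For 5g, l = 4.
m_l runs from −4 to 4, i.e. {-4, -3, -2, -1, 0, 1, 2, 3, 4}.
Σ|m_l| = 2·4(4+1)/2 = 20.

Σ|L_z| = 20 ℏ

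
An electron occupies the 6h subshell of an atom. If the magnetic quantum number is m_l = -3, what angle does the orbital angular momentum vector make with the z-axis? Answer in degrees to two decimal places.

For 6h, l = 5.
|L| = √(l(l+1)) ℏ = √30 ℏ.
L_z = m_l ℏ = −3ℏ.
cos θ = L_z/|L| = -3/√30, so θ ≈ 123.21°.

θ ≈ 123.21°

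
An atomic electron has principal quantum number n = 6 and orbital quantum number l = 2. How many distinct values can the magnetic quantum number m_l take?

The number of m_l values is 2l + 1 = 2·2 + 1 = 5.

5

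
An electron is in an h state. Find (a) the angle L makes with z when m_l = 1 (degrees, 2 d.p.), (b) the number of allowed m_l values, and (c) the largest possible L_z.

The letter h corresponds to l = 5.
For m_l = 1: cos θ = 1/√30, θ ≈ 79.48°.
There are 2l+1 = 11 values of m_l.
L_z,max = lℏ = 5ℏ.

θ(m_l=1) ≈ 79.48°; 11 values; L_z,max = 5ℏ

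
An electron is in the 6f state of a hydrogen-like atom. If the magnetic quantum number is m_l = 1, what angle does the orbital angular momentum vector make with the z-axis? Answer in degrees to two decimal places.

For 6f, l = 3.
|L| = √(l(l+1)) ℏ = 2√3 ℏ.
L_z = m_l ℏ = 1ℏ.
cos θ = L_z/|L| = 1/√12, so θ ≈ 73.22°.

θ ≈ 73.22°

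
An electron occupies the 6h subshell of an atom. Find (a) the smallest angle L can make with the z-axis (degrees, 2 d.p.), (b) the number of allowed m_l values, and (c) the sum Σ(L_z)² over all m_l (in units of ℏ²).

θ_min ≈ 24.09°; 11 values; Σ(L_z)² = 110 ℏ²

6h means n = 6, l = 5.
cos θ_min = 5/√30, so θ_min ≈ 24.09°.
There are 2l+1 = 11 values of m_l.
Σ m_l² = 110, so Σ(L_z)² = 110 ℏ².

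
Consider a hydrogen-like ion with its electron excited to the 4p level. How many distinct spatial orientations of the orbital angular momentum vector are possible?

The 4p level has l = 1.
The number of m_l values is 2l + 1 = 2·1 + 1 = 3.

3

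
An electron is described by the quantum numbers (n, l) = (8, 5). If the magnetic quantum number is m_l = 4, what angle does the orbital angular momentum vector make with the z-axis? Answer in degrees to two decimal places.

θ ≈ 43.09°

|L| = √(l(l+1)) ℏ = √30 ℏ.
L_z = m_l ℏ = 4ℏ.
cos θ = L_z/|L| = 4/√30, so θ ≈ 43.09°.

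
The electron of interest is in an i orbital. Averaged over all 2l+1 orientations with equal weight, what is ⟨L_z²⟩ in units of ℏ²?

⟨L_z²⟩ = 14 ℏ²

For an i orbital, l = 6.
m_l ∈ {-6, -5, -4, -3, -2, -1, 0, 1, 2, 3, 4, 5, 6}.
Average of L_z² over 13 states: 182/13 ℏ² = 14 ℏ².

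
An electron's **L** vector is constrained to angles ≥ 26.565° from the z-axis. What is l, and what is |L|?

l = 4, |L| = 2√5 ℏ ≈ 4.472ℏ

At minimum angle, m_l = l, so cos θ = l/√(l(l+1)); cos²θ = l/(l+1) = 0.8000.
Thus l = 0.8000/(1 − 0.8000) ≈ 4.
Then |L| = ℏ√(4·5) = 2√5 ℏ.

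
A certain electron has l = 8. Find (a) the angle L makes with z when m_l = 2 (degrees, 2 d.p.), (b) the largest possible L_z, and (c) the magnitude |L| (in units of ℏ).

For m_l = 2: cos θ = 2/√72, θ ≈ 76.37°.
L_z,max = lℏ = 8ℏ.
|L| = ℏ√(8·9) = 6√2 ℏ ≈ 8.485ℏ.

θ(m_l=2) ≈ 76.37°; L_z,max = 8ℏ; |L| = 6√2 ℏ ≈ 8.485ℏ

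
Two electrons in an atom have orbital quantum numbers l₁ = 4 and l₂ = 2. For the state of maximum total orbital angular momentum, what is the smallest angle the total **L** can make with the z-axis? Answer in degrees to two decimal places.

Angular momentum addition gives L = |l₁ − l₂|, …, l₁ + l₂.
L ∈ {2, 3, 4, 5, 6}.
The maximum is L = 6, with |L_tot| = ℏ√(6·7) = √42 ℏ.
The minimum angle with z is arccos(6/√42) ≈ 22.21°.

θ_min ≈ 22.21°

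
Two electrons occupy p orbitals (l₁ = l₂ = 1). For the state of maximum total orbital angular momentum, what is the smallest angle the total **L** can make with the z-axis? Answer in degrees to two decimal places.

θ_min ≈ 35.26°

Angular momentum addition gives L = |l₁ − l₂|, …, l₁ + l₂.
Allowed values: L = 0, 1, 2.
The maximum is L = 2, with |L_tot| = ℏ√(2·3) = √6 ℏ.
The minimum angle with z is arccos(2/√6) ≈ 35.26°.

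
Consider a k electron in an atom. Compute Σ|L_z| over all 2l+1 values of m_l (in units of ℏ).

For a k orbital, l = 7.
The allowed m_l values are -7, -6, -5, -4, -3, -2, -1, 0, 1, 2, 3, 4, 5, 6, 7.
Σ|m_l| = 2(1+2+…+7) = 56.

Σ|L_z| = 56 ℏ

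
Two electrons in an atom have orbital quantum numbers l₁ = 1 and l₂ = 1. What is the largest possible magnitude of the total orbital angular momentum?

|L_tot|_max = √6 ℏ ≈ 2.449ℏ

The total orbital quantum number L ranges from |l₁ − l₂| to l₁ + l₂ in integer steps.
So L can be 0, 1, 2.
The largest magnitude corresponds to L = 2: |L_tot| = ℏ√(2·3) = √6 ℏ.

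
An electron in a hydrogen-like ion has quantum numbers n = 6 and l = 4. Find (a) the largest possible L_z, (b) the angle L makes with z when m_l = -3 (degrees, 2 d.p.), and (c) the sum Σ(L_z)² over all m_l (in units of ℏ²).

L_z,max = lℏ = 4ℏ.
For m_l = -3: cos θ = -3/√20, θ ≈ 132.13°.
Σ m_l² = 60, so Σ(L_z)² = 60 ℏ².

L_z,max = 4ℏ; θ(m_l=-3) ≈ 132.13°; Σ(L_z)² = 60 ℏ²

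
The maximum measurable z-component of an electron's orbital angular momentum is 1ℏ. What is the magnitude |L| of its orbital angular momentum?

|L| = √2 ℏ ≈ 1.414ℏ

The maximum L_z equals lℏ, giving l = 1.
|L| = √(l(l+1)) ℏ = √2 ℏ.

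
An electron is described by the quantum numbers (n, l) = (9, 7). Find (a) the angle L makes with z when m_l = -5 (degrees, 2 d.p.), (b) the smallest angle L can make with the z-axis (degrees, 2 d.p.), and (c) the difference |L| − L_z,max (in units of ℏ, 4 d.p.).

For m_l = -5: cos θ = -5/√56, θ ≈ 131.92°.
cos θ_min = 7/√56, so θ_min ≈ 20.70°.
|L| − L_z,max = (2√14 − 7)ℏ ≈ 0.4833ℏ.

θ(m_l=-5) ≈ 131.92°; θ_min ≈ 20.70°; |L|−L_z,max ≈ 0.4833ℏ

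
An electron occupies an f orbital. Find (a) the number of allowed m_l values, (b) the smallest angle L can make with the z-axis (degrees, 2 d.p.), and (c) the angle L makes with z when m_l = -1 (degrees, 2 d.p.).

7 values; θ_min ≈ 30.00°; θ(m_l=-1) ≈ 106.78°

An f state has l = 3.
There are 2l+1 = 7 values of m_l.
cos θ_min = 3/√12, so θ_min ≈ 30.00°.
For m_l = -1: cos θ = -1/√12, θ ≈ 106.78°.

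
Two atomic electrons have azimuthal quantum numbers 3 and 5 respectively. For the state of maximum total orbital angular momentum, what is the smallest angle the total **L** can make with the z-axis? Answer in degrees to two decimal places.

The total orbital quantum number L ranges from |l₁ − l₂| to l₁ + l₂ in integer steps.
Allowed values: L = 2, 3, 4, 5, 6, 7, 8.
The maximum is L = 8, with |L_tot| = ℏ√(8·9) = 6√2 ℏ.
The minimum angle with z is arccos(8/√72) ≈ 19.47°.

θ_min ≈ 19.47°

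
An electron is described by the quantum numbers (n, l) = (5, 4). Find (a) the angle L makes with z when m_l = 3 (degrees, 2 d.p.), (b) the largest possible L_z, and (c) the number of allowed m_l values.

For m_l = 3: cos θ = 3/√20, θ ≈ 47.87°.
L_z,max = lℏ = 4ℏ.
There are 2l+1 = 9 values of m_l.

θ(m_l=3) ≈ 47.87°; L_z,max = 4ℏ; 9 values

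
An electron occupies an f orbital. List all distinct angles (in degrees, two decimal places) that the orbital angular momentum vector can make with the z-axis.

The letter f corresponds to l = 3.
|L| = √(l(l+1)) ℏ = 2√3 ℏ.
cos θ = m_l/√12 for each m_l ∈ {-3, -2, -1, 0, 1, 2, 3}.

θ ∈ {30.00°, 54.74°, 73.22°, 90.00°, 106.78°, 125.26°, 150.00°}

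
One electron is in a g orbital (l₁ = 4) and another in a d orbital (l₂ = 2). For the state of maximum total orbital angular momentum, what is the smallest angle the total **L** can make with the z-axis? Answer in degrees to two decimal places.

θ_min ≈ 22.21°

By the triangle rule, |l₁ − l₂| ≤ L ≤ l₁ + l₂.
L ∈ {2, 3, 4, 5, 6}.
The maximum is L = 6, with |L_tot| = ℏ√(6·7) = √42 ℏ.
The minimum angle with z is arccos(6/√42) ≈ 22.21°.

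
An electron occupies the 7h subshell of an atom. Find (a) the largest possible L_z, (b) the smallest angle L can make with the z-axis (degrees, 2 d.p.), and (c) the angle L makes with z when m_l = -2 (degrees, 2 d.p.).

The 7h subshell has l = 5.
L_z,max = lℏ = 5ℏ.
cos θ_min = 5/√30, so θ_min ≈ 24.09°.
For m_l = -2: cos θ = -2/√30, θ ≈ 111.42°.

L_z,max = 5ℏ; θ_min ≈ 24.09°; θ(m_l=-2) ≈ 111.42°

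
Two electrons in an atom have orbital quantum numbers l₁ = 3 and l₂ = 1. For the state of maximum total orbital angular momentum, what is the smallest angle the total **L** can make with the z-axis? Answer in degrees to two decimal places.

The total orbital quantum number L ranges from |l₁ − l₂| to l₁ + l₂ in integer steps.
L ∈ {2, 3, 4}.
The maximum is L = 4, with |L_tot| = ℏ√(4·5) = 2√5 ℏ.
The minimum angle with z is arccos(4/√20) ≈ 26.57°.

θ_min ≈ 26.57°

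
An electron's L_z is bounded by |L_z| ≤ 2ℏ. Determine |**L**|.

The maximum L_z equals lℏ, giving l = 2.
Then |L| = ℏ√(2·3) = √6 ℏ.

|L| = √6 ℏ ≈ 2.449ℏ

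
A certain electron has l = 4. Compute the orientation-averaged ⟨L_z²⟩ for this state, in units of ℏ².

The allowed m_l values are -4, -3, -2, -1, 0, 1, 2, 3, 4.
⟨L_z²⟩ = ℏ²·l(l+1)/3 = 6.667ℏ².

⟨L_z²⟩ = 6.667 ℏ²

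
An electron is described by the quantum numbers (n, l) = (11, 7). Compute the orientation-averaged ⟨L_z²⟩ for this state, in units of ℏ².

⟨L_z²⟩ = 18.67 ℏ²

m_l runs from −7 to 7, i.e. {-7, -6, -5, -4, -3, -2, -1, 0, 1, 2, 3, 4, 5, 6, 7}.
⟨L_z²⟩ = ℏ²·(Σ m_l²)/(2l+1) = ℏ²·280/15 = 18.67ℏ².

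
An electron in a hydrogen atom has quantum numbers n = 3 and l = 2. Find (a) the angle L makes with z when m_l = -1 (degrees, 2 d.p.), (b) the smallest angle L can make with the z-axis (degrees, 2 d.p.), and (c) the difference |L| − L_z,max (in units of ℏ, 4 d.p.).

θ(m_l=-1) ≈ 114.09°; θ_min ≈ 35.26°; |L|−L_z,max ≈ 0.4495ℏ

For m_l = -1: cos θ = -1/√6, θ ≈ 114.09°.
cos θ_min = 2/√6, so θ_min ≈ 35.26°.
|L| − L_z,max = (√6 − 2)ℏ ≈ 0.4495ℏ.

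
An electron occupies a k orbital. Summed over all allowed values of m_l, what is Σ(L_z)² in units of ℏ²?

Σ(L_z)² = 280 ℏ²

The letter k corresponds to l = 7.
The allowed m_l values are -7, -6, -5, -4, -3, -2, -1, 0, 1, 2, 3, 4, 5, 6, 7.
Σ m_l² = l(l+1)(2l+1)/3 = 7·8·15/3 = 280.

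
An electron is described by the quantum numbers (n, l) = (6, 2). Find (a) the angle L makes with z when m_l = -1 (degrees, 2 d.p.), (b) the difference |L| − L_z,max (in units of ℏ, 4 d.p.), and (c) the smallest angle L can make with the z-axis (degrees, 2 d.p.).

θ(m_l=-1) ≈ 114.09°; |L|−L_z,max ≈ 0.4495ℏ; θ_min ≈ 35.26°

For m_l = -1: cos θ = -1/√6, θ ≈ 114.09°.
|L| − L_z,max = (√6 − 2)ℏ ≈ 0.4495ℏ.
cos θ_min = 2/√6, so θ_min ≈ 35.26°.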